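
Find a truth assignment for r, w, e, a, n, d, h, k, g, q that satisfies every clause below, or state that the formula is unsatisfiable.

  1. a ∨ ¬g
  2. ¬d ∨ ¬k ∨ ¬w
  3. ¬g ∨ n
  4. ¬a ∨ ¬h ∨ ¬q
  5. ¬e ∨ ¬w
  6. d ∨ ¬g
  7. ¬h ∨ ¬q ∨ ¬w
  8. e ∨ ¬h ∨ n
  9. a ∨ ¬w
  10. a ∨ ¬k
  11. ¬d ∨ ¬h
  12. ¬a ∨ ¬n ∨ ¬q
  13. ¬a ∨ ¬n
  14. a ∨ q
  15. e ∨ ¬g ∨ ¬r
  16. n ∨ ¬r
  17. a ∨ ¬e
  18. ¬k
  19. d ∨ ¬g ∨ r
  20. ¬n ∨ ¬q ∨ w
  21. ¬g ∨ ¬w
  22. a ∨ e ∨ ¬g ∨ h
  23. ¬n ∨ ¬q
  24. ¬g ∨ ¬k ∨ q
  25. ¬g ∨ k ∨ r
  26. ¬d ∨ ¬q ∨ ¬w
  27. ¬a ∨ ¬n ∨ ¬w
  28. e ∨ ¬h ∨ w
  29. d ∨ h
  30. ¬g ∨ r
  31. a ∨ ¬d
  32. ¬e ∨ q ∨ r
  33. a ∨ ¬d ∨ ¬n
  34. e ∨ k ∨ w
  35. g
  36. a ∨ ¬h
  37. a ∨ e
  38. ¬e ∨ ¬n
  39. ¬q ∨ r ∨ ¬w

UNSATISFIABLE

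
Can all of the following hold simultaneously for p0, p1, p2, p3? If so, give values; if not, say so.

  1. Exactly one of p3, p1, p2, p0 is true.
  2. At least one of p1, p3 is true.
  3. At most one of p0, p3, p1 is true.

p0 = False, p1 = True, p2 = False, p3 = False

  (1) {p3, p1, p2, p0}: 1 true — exactly one ✓
  (2) {p1, p3}: 1 true — at least one ✓
  (3) {p0, p3, p1}: 1 true — at most one ✓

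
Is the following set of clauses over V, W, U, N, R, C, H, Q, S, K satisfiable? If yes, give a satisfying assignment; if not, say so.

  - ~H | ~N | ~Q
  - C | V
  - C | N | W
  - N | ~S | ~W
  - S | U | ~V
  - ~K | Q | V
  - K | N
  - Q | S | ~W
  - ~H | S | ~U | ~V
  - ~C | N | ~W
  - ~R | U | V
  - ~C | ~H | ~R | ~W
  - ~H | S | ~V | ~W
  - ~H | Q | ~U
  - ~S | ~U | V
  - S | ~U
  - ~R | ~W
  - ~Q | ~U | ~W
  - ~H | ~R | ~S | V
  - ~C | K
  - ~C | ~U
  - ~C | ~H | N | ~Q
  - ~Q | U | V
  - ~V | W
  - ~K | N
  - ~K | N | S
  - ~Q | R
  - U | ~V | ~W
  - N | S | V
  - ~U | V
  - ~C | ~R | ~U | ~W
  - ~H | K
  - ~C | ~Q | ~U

Try V = False:
  (C | V) forces C = True.
  (~C | K) forces K = True.
  (~K | Q | V) forces Q = True.
  (~C | ~U) forces U = False.
  clause (~Q | U | V) is falsified — backtrack.
So V = True.
  then (~V | W) forces W = True.
  then (U | ~V | ~W) forces U = True.
  then (S | ~U) forces S = True.
  then (~R | ~W) forces R = False.
  then (~Q | ~U | ~W) forces Q = False.
  then (~C | ~U) forces C = False.
  then (N | ~S | ~W) forces N = True.
  then (~H | Q | ~U) forces H = False.
Set K = True.
All clauses satisfied.

V=T, W=T, U=T, N=T, R=F, C=F, H=F, Q=F, S=T, K=T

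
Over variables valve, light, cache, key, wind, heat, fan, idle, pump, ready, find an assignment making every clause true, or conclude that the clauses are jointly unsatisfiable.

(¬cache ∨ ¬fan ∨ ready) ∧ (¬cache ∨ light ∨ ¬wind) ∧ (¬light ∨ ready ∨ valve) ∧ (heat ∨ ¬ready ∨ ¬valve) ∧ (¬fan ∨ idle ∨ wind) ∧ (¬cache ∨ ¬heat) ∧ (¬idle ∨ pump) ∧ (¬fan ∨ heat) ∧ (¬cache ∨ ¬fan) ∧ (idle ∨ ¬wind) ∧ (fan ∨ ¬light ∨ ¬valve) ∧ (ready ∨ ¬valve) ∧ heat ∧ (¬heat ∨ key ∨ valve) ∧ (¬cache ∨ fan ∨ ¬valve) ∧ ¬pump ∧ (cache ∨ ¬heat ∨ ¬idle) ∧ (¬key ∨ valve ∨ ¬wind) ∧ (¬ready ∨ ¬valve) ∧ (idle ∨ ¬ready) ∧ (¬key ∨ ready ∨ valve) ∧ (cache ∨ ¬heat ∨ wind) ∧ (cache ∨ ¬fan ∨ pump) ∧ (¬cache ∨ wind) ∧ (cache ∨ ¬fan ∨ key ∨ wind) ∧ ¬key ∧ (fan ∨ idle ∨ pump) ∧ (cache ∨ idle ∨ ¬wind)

Case pump = True:
  Clause (¬pump) is falsified — contradiction.
Case pump = False:
  (¬idle ∨ pump) forces idle = False.
  (idle ∨ ¬wind) forces wind = False.
  (¬fan ∨ idle ∨ wind) forces fan = False.
  Clause (fan ∨ idle ∨ pump) is falsified — contradiction.
Both cases fail, so the formula is unsatisfiable.

Unsatisfiable — no assignment works.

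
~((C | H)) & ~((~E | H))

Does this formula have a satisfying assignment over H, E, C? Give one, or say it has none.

H = False, E = True, C = False

  ~((C | H)) = True
    C | H = False
  ~((~E | H)) = True
    ~E | H = False
      ~E = False
Both conjuncts True, so the formula holds.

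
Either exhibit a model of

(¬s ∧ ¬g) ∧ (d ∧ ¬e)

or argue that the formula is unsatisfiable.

e = False, s = False, g = False, d = True

  ¬s ∧ ¬g = True
    ¬s = True
    ¬g = True
  d ∧ ¬e = True
    ¬e = True
Both conjuncts True, so the formula holds.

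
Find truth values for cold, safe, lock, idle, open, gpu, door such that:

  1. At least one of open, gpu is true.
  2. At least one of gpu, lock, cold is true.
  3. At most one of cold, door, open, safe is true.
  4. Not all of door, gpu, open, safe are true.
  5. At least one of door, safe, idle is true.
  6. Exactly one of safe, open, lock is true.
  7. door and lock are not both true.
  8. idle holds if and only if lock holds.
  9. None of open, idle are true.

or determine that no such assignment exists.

cold = False, safe = True, lock = False, idle = False, open = False, gpu = True, door = False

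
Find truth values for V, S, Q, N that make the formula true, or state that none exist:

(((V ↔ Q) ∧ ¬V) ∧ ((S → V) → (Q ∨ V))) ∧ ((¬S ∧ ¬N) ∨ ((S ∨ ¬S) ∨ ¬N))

V = False, S = True, Q = False, N = False

  ((V ↔ Q) ∧ ¬V) ∧ ((S → V) → (Q ∨ V)) = True
    (V ↔ Q) ∧ ¬V = True
      V ↔ Q = True
      ¬V = True
    (S → V) → (Q ∨ V) = True
      S → V = False
      Q ∨ V = False
  (¬S ∧ ¬N) ∨ ((S ∨ ¬S) ∨ ¬N) = True
    ¬S ∧ ¬N = False
      ¬S = False
      ¬N = True
    (S ∨ ¬S) ∨ ¬N = True
      S ∨ ¬S = True
        ¬S = False
      ¬N = True
Both conjuncts True, so the formula holds.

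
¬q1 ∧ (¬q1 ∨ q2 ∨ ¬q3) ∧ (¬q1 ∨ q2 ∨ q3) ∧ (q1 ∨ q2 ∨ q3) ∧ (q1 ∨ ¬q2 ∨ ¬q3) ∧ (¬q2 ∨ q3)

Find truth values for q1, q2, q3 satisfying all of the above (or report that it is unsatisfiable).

Unit clause (¬q1) forces q1 = False.
Try q2 = True:
  (q1 ∨ ¬q2 ∨ ¬q3) forces q3 = False.
  clause (¬q2 ∨ q3) is falsified — backtrack.
So q2 = False.
  then (q1 ∨ q2 ∨ q3) forces q3 = True.
All clauses satisfied.

q1 = False; q2 = False; q3 = True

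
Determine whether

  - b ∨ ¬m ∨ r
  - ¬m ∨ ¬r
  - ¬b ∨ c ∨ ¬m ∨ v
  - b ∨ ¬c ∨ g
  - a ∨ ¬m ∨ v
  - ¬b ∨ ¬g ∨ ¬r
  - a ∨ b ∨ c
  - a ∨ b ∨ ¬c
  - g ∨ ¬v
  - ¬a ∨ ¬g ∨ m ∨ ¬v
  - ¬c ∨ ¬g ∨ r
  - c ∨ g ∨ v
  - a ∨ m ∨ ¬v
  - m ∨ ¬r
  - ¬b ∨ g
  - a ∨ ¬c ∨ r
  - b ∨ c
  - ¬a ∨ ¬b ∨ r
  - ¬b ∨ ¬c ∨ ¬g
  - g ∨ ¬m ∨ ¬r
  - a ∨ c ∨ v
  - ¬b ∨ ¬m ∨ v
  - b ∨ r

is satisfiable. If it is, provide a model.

a: False; c: False; g: True; v: True; b: True; r: False; m: True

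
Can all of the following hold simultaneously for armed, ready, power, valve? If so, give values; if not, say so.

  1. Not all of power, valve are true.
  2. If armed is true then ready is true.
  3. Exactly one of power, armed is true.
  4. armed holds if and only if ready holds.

armed: True, ready: True, power: False, valve: True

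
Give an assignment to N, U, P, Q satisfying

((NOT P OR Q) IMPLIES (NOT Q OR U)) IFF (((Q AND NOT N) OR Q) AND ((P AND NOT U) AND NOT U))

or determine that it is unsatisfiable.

N=F; U=F; P=F; Q=T

  ((NOT P OR Q) IMPLIES (NOT Q OR U)) IFF (((Q AND NOT N) OR Q) AND ((P AND NOT U) AND NOT U)) = True
    (NOT P OR Q) IMPLIES (NOT Q OR U) = False
      NOT P OR Q = True
        NOT P = True
      NOT Q OR U = False
        NOT Q = False
    ((Q AND NOT N) OR Q) AND ((P AND NOT U) AND NOT U) = False
      (Q AND NOT N) OR Q = True
        Q AND NOT N = True
          NOT N = True
      (P AND NOT U) AND NOT U = False
        P AND NOT U = False
          NOT U = True
        NOT U = True
The formula evaluates to True.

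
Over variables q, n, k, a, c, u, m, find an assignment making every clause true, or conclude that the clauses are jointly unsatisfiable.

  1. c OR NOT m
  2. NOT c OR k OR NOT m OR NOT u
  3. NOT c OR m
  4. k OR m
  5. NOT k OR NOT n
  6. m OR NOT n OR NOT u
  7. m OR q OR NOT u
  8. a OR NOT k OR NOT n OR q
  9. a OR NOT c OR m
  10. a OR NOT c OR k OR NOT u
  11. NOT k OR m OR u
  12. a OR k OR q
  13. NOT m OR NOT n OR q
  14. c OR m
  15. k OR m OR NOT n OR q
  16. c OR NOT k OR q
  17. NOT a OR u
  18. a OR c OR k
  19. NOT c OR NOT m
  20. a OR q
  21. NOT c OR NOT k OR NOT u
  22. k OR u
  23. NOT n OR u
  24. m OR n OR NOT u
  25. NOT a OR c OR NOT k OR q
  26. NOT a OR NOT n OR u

UNSATISFIABLE

Case c = True:
  (NOT c OR m) forces m = True.
  Clause (NOT c OR NOT m) is falsified — contradiction.
Case c = False:
  (c OR NOT m) forces m = False.
  Clause (c OR m) is falsified — contradiction.
Both cases fail, so the formula is unsatisfiable.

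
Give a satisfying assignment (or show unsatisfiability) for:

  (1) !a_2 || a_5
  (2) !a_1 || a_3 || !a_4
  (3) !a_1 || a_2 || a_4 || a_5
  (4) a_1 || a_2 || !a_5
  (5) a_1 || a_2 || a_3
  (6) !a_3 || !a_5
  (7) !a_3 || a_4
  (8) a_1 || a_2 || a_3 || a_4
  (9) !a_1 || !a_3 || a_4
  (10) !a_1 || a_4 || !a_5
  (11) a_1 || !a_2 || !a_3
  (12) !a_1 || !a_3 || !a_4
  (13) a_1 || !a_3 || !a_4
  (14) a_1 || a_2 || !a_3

Set a_1 = False.
Try a_2 = False:
  (a_1 || a_2 || !a_5) forces a_5 = False.
  (a_1 || a_2 || a_3) forces a_3 = True.
  clause (a_1 || a_2 || !a_3) is falsified — backtrack.
So a_2 = True.
  then (!a_2 || a_5) forces a_5 = True.
  then (!a_3 || !a_5) forces a_3 = False.
Set a_4 = False.
All clauses satisfied.

a_1 = False; a_2 = True; a_3 = False; a_4 = False; a_5 = True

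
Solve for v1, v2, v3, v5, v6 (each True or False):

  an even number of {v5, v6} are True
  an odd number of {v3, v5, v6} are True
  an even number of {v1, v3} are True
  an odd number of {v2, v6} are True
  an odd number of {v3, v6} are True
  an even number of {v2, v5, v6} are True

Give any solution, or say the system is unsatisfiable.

Unsatisfiable — no assignment works.

Adding constraints 2, 4, 5, 6 mod 2: every variable appears an even number of times on the left, so the left side is 0.
But the right sides sum to 1 (mod 2). 0 ≠ 1 — the system is inconsistent.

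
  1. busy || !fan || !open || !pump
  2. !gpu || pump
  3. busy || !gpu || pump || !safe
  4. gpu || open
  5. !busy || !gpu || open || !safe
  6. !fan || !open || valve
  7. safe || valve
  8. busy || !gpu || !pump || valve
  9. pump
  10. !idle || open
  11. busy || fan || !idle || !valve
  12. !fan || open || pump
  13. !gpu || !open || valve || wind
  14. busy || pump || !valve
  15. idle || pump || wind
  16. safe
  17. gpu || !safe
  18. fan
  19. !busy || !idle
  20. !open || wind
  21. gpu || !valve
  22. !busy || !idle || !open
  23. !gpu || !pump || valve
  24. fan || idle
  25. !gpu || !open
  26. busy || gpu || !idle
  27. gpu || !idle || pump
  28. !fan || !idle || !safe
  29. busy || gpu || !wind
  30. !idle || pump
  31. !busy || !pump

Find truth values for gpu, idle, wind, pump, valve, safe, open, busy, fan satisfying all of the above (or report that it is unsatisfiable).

Unit clause (pump) forces pump = True.
Unit clause (safe) forces safe = True.
In (gpu || !safe) only gpu is left, so gpu = True.
Unit clause (fan) forces fan = True.
In (!gpu || !pump || valve) only valve is left, so valve = True.
In (!gpu || !open) only !open is left, so open = False.
In (!fan || !idle || !safe) only !idle is left, so idle = False.
In (!busy || !pump) only !busy is left, so busy = False.
Set wind = False.
All clauses satisfied.

gpu = True, idle = False, wind = False, pump = True, valve = True, safe = True, open = False, busy = False, fan = True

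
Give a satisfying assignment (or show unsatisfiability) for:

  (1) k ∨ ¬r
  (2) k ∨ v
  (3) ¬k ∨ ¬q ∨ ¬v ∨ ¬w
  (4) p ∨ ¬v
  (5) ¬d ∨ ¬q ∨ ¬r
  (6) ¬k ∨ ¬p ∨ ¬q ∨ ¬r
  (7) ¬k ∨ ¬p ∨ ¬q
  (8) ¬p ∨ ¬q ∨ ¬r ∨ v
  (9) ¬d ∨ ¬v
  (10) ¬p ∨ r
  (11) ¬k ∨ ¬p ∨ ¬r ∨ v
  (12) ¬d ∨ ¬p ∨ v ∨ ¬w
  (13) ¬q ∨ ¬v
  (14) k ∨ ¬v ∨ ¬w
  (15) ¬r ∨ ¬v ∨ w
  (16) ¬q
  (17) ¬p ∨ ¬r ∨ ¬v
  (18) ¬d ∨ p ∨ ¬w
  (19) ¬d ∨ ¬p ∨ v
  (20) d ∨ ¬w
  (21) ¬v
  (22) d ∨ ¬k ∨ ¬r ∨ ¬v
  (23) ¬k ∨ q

Case q = True:
  Clause (¬q) is falsified — contradiction.
Case q = False:
  (¬v) forces v = False.
  (k ∨ v) forces k = True.
  Clause (¬k ∨ q) is falsified — contradiction.
Both cases fail, so the formula is unsatisfiable.

No satisfying assignment exists.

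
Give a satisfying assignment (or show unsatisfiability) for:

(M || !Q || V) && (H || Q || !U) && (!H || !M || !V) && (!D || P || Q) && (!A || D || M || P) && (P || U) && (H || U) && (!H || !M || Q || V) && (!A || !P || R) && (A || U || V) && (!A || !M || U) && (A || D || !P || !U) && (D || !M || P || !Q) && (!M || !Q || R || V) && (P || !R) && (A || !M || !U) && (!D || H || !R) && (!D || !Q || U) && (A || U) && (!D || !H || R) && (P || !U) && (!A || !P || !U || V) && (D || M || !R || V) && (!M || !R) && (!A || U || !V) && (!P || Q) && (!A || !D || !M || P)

V = True, D = False, H = False, Q = True, M = False, P = True, U = True, R = True, A = True

Set V = True.
Set D = False.
Set H = False.
  then (H || U) forces U = True.
  then (P || !U) forces P = True.
  then (!P || Q) forces Q = True.
  then (A || D || !P || !U) forces A = True.
  then (!A || !P || R) forces R = True.
  then (!M || !R) forces M = False.
All clauses satisfied.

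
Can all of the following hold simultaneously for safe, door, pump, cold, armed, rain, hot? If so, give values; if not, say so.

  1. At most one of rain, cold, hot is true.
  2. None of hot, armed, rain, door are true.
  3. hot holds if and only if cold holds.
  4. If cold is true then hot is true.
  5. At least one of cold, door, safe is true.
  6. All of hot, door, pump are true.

Unsatisfiable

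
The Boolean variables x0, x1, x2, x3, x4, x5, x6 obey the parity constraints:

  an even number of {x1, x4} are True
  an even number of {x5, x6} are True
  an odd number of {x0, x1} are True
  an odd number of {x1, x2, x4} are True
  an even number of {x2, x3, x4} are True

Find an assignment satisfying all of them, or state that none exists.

x0: True; x1: False; x2: True; x3: True; x4: False; x5: False; x6: False

{x1, x4}: 0 true → even ✓
{x5, x6}: 0 true → even ✓
{x0, x1}: 1 true → odd ✓
{x1, x2, x4}: 1 true → odd ✓
{x2, x3, x4}: 2 true → even ✓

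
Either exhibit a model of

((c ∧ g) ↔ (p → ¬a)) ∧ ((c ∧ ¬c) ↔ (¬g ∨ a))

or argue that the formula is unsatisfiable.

g=T, p=T, a=F, c=T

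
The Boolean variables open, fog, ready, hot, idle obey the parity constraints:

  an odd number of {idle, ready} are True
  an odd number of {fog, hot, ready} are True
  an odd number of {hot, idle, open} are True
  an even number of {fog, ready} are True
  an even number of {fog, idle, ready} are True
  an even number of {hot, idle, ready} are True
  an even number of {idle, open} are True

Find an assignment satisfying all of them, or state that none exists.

open: False; fog: True; ready: True; hot: True; idle: False

{idle, ready}: 1 true → odd ✓
{fog, hot, ready}: 3 true → odd ✓
{hot, idle, open}: 1 true → odd ✓
{fog, ready}: 2 true → even ✓
{fog, idle, ready}: 2 true → even ✓
{hot, idle, ready}: 2 true → even ✓
{idle, open}: 0 true → even ✓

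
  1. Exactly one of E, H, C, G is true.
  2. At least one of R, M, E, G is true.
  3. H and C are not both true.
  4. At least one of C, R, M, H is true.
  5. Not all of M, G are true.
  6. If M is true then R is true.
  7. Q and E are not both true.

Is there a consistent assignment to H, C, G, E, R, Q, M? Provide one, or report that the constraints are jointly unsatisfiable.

H: False, C: True, G: False, E: False, R: True, Q: True, M: True

  (1) {E, H, C, G}: 1 true — exactly one ✓
  (2) {R, M, E, G}: 2 true — at least one ✓
  (3) H=F, C=T — not both ✓
  (4) {C, R, M, H}: 3 true — at least one ✓
  (5) {M, G}: 1/2 true — not all ✓
  (6) M=T ⇒ R: T ✓
  (7) Q=T, E=F — not both ✓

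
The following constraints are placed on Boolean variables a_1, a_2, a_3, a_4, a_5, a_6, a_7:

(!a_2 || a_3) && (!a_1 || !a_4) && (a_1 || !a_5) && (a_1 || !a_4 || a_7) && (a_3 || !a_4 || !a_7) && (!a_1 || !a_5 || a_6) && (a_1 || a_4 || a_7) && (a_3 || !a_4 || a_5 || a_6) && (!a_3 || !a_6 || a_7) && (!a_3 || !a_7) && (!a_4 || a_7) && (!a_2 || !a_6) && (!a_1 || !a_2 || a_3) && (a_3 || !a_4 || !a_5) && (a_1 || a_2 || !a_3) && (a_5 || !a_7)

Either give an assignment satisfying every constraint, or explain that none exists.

a_1=T, a_2=F, a_3=T, a_4=F, a_5=F, a_6=F, a_7=F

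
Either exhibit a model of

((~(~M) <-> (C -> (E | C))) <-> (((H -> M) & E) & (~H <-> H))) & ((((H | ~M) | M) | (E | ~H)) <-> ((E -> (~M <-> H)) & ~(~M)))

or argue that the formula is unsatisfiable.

Case M = True: the formula simplifies to ((C -> (E | C)) <-> (E & (~H <-> H))) & (E -> ~H).
  E = True: simplifies to (~H <-> H) & ~H.
    H = True: the conjunct ~H <-> H becomes ~True <-> True = False.
    H = False: the conjunct ~H <-> H becomes ~False <-> False = False.
  E = False: simplifies to ~((C -> C)).
    C = True: this becomes ~((True -> True)) = False.
    C = False: this becomes ~((False -> False)) = False.
Case M = False: the conjunct (((H | ~M) | M) | (E | ~H)) <-> ((E -> (~M <-> H)) & ~(~M)) becomes (True | (E | ~H)) <-> ((E -> H) & False) = False.
Both cases fail — unsatisfiable.

Unsatisfiable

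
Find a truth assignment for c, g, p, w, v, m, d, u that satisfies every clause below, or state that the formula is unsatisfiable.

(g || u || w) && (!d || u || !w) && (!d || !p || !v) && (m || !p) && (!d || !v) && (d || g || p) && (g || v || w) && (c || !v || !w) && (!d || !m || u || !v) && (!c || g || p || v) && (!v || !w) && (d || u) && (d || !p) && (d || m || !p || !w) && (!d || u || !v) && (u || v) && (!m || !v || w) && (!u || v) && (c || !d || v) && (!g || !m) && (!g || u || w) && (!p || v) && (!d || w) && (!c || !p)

c = True, g = True, p = False, w = False, v = True, m = False, d = False, u = True

Set c = True.
  then (!c || !p) forces p = False.
Try g = False:
  (d || g || p) forces d = True.
  (!d || !v) forces v = False.
  clause (!c || g || p || v) is falsified — backtrack.
So g = True.
  then (!g || !m) forces m = False.
Set w = False.
  then (!g || u || w) forces u = True.
  then (!d || w) forces d = False.
  then (!u || v) forces v = True.
All clauses satisfied.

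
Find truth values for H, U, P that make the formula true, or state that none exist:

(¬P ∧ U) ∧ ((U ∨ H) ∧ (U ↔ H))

H=T, U=T, P=F

  ¬P ∧ U = True
    ¬P = True
  (U ∨ H) ∧ (U ↔ H) = True
    U ∨ H = True
    U ↔ H = True
Both conjuncts True, so the formula holds.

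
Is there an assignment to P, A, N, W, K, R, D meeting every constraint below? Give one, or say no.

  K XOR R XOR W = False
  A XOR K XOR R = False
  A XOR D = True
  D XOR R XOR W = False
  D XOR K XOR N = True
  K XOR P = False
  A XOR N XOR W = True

P=T; A=F; N=T; W=F; K=T; R=T; D=T

K XOR R XOR W = T XOR T XOR F = False ✓
A XOR K XOR R = F XOR T XOR T = False ✓
A XOR D = F XOR T = True ✓
D XOR R XOR W = T XOR T XOR F = False ✓
D XOR K XOR N = T XOR T XOR T = True ✓
K XOR P = T XOR T = False ✓
A XOR N XOR W = F XOR T XOR F = True ✓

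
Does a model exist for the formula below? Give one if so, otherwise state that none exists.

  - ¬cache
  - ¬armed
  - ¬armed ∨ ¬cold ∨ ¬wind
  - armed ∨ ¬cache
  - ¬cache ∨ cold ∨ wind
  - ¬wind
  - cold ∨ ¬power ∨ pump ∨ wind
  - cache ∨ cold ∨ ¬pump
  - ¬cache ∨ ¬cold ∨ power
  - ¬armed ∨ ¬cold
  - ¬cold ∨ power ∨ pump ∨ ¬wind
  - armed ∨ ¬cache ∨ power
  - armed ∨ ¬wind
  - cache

No satisfying assignment exists.

Case cache = True:
  Clause (¬cache) is falsified — contradiction.
Case cache = False:
  Clause (cache) is falsified — contradiction.
Both cases fail, so the formula is unsatisfiable.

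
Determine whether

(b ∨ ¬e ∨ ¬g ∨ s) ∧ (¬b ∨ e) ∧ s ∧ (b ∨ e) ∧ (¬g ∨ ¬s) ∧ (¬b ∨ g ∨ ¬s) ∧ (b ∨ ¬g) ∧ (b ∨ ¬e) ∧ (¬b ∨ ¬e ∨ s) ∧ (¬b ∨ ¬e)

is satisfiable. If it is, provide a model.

Unsatisfiable — no assignment works.

Case s = True:
  (¬g ∨ ¬s) forces g = False.
  (¬b ∨ g ∨ ¬s) forces b = False.
  (b ∨ e) forces e = True.
  Clause (b ∨ ¬e) is falsified — contradiction.
Case s = False:
  Clause (s) is falsified — contradiction.
Both cases fail, so the formula is unsatisfiable.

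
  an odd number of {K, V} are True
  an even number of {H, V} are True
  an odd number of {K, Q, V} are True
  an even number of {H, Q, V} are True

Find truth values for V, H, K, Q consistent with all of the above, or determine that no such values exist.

V=F; H=F; K=T; Q=F

{K, V}: 1 true → odd ✓
{H, V}: 0 true → even ✓
{K, Q, V}: 1 true → odd ✓
{H, Q, V}: 0 true → even ✓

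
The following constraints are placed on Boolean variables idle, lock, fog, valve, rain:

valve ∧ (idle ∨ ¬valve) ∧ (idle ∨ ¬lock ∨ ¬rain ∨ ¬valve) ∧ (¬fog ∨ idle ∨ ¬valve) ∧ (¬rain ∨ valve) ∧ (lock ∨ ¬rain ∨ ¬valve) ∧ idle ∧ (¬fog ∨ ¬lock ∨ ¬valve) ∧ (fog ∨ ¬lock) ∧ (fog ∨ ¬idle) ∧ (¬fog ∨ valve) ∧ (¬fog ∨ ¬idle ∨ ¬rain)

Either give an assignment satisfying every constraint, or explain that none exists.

idle = True, lock = False, fog = True, valve = True, rain = False

Unit clause (valve) forces valve = True.
In (idle ∨ ¬valve) only idle is left, so idle = True.
In (fog ∨ ¬idle) only fog is left, so fog = True.
In (¬fog ∨ ¬idle ∨ ¬rain) only ¬rain is left, so rain = False.
In (¬fog ∨ ¬lock ∨ ¬valve) only ¬lock is left, so lock = False.
All clauses satisfied.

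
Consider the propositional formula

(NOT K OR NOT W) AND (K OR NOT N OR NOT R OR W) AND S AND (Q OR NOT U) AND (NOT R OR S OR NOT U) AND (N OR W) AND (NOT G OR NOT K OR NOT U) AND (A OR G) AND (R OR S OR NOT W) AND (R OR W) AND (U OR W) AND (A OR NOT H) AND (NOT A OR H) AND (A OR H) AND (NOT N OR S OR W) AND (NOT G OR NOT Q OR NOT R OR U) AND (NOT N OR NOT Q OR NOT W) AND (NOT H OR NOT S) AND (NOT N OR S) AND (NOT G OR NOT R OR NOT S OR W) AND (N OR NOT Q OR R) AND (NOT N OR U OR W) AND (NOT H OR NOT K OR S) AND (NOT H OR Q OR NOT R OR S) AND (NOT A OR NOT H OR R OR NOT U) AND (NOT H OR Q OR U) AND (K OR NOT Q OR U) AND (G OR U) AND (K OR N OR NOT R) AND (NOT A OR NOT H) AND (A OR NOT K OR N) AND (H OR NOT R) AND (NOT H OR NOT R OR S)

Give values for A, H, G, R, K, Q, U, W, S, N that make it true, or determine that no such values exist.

Case S = True:
  (NOT H OR NOT S) forces H = False.
  (NOT A OR H) forces A = False.
  Clause (A OR H) is falsified — contradiction.
Case S = False:
  Clause (S) is falsified — contradiction.
Both cases fail, so the formula is unsatisfiable.

Unsatisfiable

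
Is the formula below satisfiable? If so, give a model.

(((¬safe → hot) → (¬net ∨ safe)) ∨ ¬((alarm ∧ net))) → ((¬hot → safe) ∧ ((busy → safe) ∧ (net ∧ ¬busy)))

hot: True, busy: False, safe: True, net: True, alarm: False

  (((¬safe → hot) → (¬net ∨ safe)) ∨ ¬((alarm ∧ net))) → ((¬hot → safe) ∧ ((busy → safe) ∧ (net ∧ ¬busy))) = True
    ((¬safe → hot) → (¬net ∨ safe)) ∨ ¬((alarm ∧ net)) = True
      (¬safe → hot) → (¬net ∨ safe) = True
        ¬safe → hot = True
          ¬safe = False
        ¬net ∨ safe = True
          ¬net = False
      ¬((alarm ∧ net)) = True
        alarm ∧ net = False
    (¬hot → safe) ∧ ((busy → safe) ∧ (net ∧ ¬busy)) = True
      ¬hot → safe = True
        ¬hot = False
      (busy → safe) ∧ (net ∧ ¬busy) = True
        busy → safe = True
        net ∧ ¬busy = True
          ¬busy = True
The formula evaluates to True.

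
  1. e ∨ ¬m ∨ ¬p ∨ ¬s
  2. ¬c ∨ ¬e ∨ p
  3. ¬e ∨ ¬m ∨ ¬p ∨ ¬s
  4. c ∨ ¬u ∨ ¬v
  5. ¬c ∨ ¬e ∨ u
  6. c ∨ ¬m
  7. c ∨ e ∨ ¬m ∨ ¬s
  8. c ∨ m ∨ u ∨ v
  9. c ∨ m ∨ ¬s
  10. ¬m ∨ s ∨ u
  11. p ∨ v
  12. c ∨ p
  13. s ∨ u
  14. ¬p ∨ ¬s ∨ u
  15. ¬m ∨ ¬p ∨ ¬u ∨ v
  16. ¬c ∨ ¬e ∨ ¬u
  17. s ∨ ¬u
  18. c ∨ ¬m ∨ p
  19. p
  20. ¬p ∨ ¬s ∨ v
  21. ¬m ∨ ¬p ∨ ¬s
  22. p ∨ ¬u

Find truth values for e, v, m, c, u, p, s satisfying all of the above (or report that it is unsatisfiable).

e = False, v = True, m = False, c = True, u = True, p = True, s = True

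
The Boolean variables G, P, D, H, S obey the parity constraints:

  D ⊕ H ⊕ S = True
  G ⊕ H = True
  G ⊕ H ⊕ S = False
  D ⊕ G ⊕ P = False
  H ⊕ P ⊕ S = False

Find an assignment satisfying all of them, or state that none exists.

G = True; P = True; D = False; H = False; S = True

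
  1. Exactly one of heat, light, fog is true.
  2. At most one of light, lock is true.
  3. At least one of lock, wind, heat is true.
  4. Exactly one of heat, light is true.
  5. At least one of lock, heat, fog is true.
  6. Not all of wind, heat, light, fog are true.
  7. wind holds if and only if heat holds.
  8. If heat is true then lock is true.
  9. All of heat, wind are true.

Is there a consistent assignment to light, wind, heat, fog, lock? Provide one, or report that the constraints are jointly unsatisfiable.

light = False; wind = True; heat = True; fog = False; lock = True

  (1) {heat, light, fog}: 1 true — exactly one ✓
  (2) {light, lock}: 1 true — at most one ✓
  (3) {lock, wind, heat}: 3 true — at least one ✓
  (4) {heat, light}: 1 true — exactly one ✓
  (5) {lock, heat, fog}: 2 true — at least one ✓
  (6) {wind, heat, light, fog}: 2/4 true — not all ✓
  (7) wind=T, heat=T — same ✓
  (8) heat=T ⇒ lock: T ✓
  (9) {heat, wind}: all 2 true ✓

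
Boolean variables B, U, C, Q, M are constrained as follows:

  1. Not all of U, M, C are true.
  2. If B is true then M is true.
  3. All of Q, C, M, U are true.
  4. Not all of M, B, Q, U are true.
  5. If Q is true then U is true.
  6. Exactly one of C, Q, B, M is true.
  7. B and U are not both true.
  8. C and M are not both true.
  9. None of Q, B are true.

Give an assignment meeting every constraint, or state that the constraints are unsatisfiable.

UNSATISFIABLE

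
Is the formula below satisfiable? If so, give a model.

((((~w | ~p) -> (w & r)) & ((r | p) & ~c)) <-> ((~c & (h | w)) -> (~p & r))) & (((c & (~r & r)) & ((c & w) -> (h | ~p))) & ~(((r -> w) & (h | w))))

Case c = True: the conjunct (((~w | ~p) -> (w & r)) & ((r | p) & ~c)) <-> ((~c & (h | w)) -> (~p & r)) becomes (((~w | ~p) -> (w & r)) & False) <-> (False -> (~p & r)) = False.
Case c = False: the conjunct c is False.
Both cases fail — unsatisfiable.

Unsatisfiable — no assignment works.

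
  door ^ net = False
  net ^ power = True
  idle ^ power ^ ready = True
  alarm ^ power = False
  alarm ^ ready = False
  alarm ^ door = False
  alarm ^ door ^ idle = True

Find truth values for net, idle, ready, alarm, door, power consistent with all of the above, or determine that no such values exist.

Adding constraints 1, 2, 4, 6 mod 2: every variable appears an even number of times on the left, so the left side is 0.
But the right sides sum to 1 (mod 2). 0 ≠ 1 — the system is inconsistent.

Unsatisfiable — no assignment works.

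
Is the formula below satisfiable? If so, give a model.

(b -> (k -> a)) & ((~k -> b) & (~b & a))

b: False, k: True, a: True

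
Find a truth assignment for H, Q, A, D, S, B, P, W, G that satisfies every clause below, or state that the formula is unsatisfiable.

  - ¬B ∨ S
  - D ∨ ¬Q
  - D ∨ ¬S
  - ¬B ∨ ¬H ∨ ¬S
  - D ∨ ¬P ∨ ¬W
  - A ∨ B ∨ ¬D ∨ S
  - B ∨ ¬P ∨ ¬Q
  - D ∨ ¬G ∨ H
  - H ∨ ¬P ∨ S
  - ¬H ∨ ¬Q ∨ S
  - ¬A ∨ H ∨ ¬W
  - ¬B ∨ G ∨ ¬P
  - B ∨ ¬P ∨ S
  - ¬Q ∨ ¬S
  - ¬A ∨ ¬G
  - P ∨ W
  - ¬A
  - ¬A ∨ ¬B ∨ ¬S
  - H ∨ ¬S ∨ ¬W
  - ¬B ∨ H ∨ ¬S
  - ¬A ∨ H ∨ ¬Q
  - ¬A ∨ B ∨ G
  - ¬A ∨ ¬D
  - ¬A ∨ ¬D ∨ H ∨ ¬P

H = False, Q = False, A = False, D = True, S = True, B = False, P = True, W = False, G = True

Unit clause (¬A) forces A = False.
Set H = False.
Try Q = True:
  (D ∨ ¬Q) forces D = True.
  (¬Q ∨ ¬S) forces S = False.
  (¬B ∨ S) forces B = False.
  clause (A ∨ B ∨ ¬D ∨ S) is falsified — backtrack.
So Q = False.
Set D = True.
Set S = True.
  then (H ∨ ¬S ∨ ¬W) forces W = False.
  then (¬B ∨ H ∨ ¬S) forces B = False.
  then (P ∨ W) forces P = True.
Set G = True.
All clauses satisfied.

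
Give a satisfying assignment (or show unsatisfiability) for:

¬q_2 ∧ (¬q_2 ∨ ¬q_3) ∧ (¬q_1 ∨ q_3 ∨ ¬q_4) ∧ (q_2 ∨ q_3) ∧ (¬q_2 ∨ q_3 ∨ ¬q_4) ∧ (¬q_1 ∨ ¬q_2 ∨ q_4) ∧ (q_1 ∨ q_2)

Unit clause (¬q_2) forces q_2 = False.
In (q_2 ∨ q_3) only q_3 is left, so q_3 = True.
In (q_1 ∨ q_2) only q_1 is left, so q_1 = True.
Set q_4 = False.
Check each clause:
  (¬q_2): ¬q_2 holds.
  (¬q_2 ∨ ¬q_3): ¬q_2 holds.
  (¬q_1 ∨ q_3 ∨ ¬q_4): q_3 holds.
  (q_2 ∨ q_3): q_3 holds.
  (¬q_2 ∨ q_3 ∨ ¬q_4): ¬q_2 holds.
  (¬q_1 ∨ ¬q_2 ∨ q_4): ¬q_2 holds.
  (q_1 ∨ q_2): q_1 holds.
All clauses satisfied.

q_1=T, q_2=F, q_3=T, q_4=F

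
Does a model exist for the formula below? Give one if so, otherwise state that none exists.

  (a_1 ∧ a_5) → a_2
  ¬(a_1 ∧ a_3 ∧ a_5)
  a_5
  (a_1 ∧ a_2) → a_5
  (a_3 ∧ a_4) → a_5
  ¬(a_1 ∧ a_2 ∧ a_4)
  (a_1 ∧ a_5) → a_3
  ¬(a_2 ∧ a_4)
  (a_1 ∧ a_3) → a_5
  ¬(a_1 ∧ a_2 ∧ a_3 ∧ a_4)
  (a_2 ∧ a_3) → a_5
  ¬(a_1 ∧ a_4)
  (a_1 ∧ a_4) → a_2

Unit clause (a_5) forces a_5 = True.
Try a_1 = True:
  (¬a_1 ∨ a_2 ∨ ¬a_5) forces a_2 = True.
  (¬a_1 ∨ ¬a_2 ∨ ¬a_4) forces a_4 = False.
  (¬a_1 ∨ ¬a_3 ∨ ¬a_5) forces a_3 = False.
  clause (¬a_1 ∨ a_3 ∨ ¬a_5) is falsified — backtrack.
So a_1 = False.
Set a_2 = False.
Set a_3 = True.
Set a_4 = False.
All clauses satisfied.

a_1 = False, a_2 = False, a_3 = True, a_4 = False, a_5 = True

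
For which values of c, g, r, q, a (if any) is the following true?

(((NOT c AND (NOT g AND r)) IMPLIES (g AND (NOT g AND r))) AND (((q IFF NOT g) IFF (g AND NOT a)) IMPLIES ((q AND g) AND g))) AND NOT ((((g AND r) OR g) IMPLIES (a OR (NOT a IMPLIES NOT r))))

c: False, g: True, r: True, q: True, a: False

  ((NOT c AND (NOT g AND r)) IMPLIES (g AND (NOT g AND r))) AND (((q IFF NOT g) IFF (g AND NOT a)) IMPLIES ((q AND g) AND g)) = True
    (NOT c AND (NOT g AND r)) IMPLIES (g AND (NOT g AND r)) = True
      NOT c AND (NOT g AND r) = False
        NOT c = True
        NOT g AND r = False
          NOT g = False
      g AND (NOT g AND r) = False
        NOT g AND r = False
          NOT g = False
    ((q IFF NOT g) IFF (g AND NOT a)) IMPLIES ((q AND g) AND g) = True
      (q IFF NOT g) IFF (g AND NOT a) = False
        q IFF NOT g = False
          NOT g = False
        g AND NOT a = True
          NOT a = True
      (q AND g) AND g = True
        q AND g = True
  NOT ((((g AND r) OR g) IMPLIES (a OR (NOT a IMPLIES NOT r)))) = True
    ((g AND r) OR g) IMPLIES (a OR (NOT a IMPLIES NOT r)) = False
      (g AND r) OR g = True
        g AND r = True
      a OR (NOT a IMPLIES NOT r) = False
        NOT a IMPLIES NOT r = False
          NOT a = True
          NOT r = False
Both conjuncts True, so the formula holds.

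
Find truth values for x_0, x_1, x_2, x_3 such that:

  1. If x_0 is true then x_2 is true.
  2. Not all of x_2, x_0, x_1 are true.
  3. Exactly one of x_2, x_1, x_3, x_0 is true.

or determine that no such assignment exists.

x_0=F, x_1=F, x_2=T, x_3=F

  (1) x_0=F ⇒ x_2: vacuous ✓
  (2) {x_2, x_0, x_1}: 1/3 true — not all ✓
  (3) {x_2, x_1, x_3, x_0}: 1 true — exactly one ✓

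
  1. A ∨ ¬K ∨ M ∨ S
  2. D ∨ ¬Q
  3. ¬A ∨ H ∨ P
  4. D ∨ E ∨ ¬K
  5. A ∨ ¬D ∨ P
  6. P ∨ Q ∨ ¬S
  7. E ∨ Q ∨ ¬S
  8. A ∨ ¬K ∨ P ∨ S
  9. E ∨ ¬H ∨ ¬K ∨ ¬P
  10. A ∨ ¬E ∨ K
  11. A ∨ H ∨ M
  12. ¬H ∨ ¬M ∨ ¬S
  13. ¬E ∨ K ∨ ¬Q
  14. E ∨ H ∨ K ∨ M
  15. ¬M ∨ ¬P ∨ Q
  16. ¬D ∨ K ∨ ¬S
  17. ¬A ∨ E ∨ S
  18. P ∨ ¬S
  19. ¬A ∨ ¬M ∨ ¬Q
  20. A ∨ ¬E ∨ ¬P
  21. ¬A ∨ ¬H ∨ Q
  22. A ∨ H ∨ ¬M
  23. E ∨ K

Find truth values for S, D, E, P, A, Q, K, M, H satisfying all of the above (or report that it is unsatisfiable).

S: True, D: True, E: True, P: True, A: True, Q: True, K: True, M: False, H: False

Set S = True.
  then (P ∨ ¬S) forces P = True.
Set D = True.
  then (¬D ∨ K ∨ ¬S) forces K = True.
Set E = True.
  then (A ∨ ¬E ∨ ¬P) forces A = True.
Set Q = True.
  then (¬A ∨ ¬M ∨ ¬Q) forces M = False.
Set H = False.
All clauses satisfied.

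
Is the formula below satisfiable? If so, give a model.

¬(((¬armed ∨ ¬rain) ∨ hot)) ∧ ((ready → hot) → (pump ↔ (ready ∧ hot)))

ready = False, pump = False, hot = False, armed = True, rain = True

  ¬(((¬armed ∨ ¬rain) ∨ hot)) = True
    (¬armed ∨ ¬rain) ∨ hot = False
      ¬armed ∨ ¬rain = False
        ¬armed = False
        ¬rain = False
  (ready → hot) → (pump ↔ (ready ∧ hot)) = True
    ready → hot = True
    pump ↔ (ready ∧ hot) = True
      ready ∧ hot = False
Both conjuncts True, so the formula holds.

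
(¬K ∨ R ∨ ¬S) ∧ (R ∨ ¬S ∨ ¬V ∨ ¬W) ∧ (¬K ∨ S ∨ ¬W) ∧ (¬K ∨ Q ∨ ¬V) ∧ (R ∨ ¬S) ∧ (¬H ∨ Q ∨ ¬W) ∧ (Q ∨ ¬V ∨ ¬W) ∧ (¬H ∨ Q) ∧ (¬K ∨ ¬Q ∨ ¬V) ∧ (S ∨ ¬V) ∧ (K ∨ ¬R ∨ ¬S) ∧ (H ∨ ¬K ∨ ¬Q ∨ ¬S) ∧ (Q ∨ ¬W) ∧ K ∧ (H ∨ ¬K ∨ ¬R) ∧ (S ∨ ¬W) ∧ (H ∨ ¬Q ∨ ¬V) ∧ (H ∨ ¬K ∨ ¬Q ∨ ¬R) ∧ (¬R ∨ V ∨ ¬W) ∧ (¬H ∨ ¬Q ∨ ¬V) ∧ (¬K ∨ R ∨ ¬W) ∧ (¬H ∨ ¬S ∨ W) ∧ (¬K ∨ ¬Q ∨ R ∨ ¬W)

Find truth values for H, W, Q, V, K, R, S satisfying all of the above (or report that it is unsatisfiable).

Unit clause (K) forces K = True.
Set H = True.
  then (¬H ∨ Q) forces Q = True.
  then (¬K ∨ ¬Q ∨ ¬V) forces V = False.
Try W = True:
  (¬K ∨ S ∨ ¬W) forces S = True.
  (¬K ∨ R ∨ ¬S) forces R = True.
  clause (¬R ∨ V ∨ ¬W) is falsified — backtrack.
So W = False.
  then (¬H ∨ ¬S ∨ W) forces S = False.
Set R = True.
All clauses satisfied.

H = True, W = False, Q = True, V = False, K = True, R = True, S = False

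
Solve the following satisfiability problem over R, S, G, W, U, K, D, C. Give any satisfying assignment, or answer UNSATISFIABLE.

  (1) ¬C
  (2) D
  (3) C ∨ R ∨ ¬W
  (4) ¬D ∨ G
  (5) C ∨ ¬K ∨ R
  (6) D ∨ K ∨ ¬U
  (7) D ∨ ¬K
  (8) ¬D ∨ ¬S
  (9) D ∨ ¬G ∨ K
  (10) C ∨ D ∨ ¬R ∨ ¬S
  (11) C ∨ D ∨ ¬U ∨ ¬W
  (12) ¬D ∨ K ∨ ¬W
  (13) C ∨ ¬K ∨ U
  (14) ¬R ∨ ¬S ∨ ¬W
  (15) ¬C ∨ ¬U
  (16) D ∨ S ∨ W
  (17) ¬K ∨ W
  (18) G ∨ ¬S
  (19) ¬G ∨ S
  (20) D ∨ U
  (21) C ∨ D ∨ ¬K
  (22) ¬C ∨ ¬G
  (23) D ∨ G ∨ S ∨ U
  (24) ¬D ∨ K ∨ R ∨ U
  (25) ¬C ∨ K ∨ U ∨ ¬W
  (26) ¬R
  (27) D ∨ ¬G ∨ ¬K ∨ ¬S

Case D = True:
  (¬C) forces C = False.
  (¬D ∨ G) forces G = True.
  (¬D ∨ ¬S) forces S = False.
  Clause (¬G ∨ S) is falsified — contradiction.
Case D = False:
  Clause (D) is falsified — contradiction.
Both cases fail, so the formula is unsatisfiable.

No satisfying assignment exists.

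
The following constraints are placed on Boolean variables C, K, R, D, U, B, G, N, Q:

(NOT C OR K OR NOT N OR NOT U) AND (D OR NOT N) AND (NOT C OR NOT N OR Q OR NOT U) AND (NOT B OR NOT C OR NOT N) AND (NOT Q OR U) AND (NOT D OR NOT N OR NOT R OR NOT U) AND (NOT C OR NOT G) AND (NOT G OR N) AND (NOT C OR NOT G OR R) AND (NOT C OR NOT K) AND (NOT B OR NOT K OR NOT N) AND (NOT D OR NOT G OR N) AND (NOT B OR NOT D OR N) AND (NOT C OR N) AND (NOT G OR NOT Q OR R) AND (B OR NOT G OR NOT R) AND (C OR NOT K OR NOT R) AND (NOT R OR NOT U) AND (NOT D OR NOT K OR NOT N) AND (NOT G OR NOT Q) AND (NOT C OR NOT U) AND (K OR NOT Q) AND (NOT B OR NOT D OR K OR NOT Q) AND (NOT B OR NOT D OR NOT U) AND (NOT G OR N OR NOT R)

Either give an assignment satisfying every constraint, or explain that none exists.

Set C = False.
Set K = True.
  then (C OR NOT K OR NOT R) forces R = False.
Set D = False.
  then (D OR NOT N) forces N = False.
  then (NOT G OR N) forces G = False.
Set U = False.
  then (NOT Q OR U) forces Q = False.
Set B = True.
All clauses satisfied.

C=F, K=T, R=F, D=F, U=F, B=T, G=F, N=F, Q=F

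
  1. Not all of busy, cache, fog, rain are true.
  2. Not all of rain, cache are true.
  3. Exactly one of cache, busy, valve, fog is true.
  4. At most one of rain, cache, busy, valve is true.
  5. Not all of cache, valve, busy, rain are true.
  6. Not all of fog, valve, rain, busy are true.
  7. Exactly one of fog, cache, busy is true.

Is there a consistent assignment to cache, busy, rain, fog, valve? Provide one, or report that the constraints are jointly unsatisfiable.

cache = False, busy = True, rain = False, fog = False, valve = False

  (1) {busy, cache, fog, rain}: 1/4 true — not all ✓
  (2) {rain, cache}: 0/2 true — not all ✓
  (3) {cache, busy, valve, fog}: 1 true — exactly one ✓
  (4) {rain, cache, busy, valve}: 1 true — at most one ✓
  (5) {cache, valve, busy, rain}: 1/4 true — not all ✓
  (6) {fog, valve, rain, busy}: 1/4 true — not all ✓
  (7) {fog, cache, busy}: 1 true — exactly one ✓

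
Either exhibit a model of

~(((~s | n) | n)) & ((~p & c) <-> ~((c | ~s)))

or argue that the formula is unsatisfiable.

p = True; c = True; n = False; s = True

  ~(((~s | n) | n)) = True
    (~s | n) | n = False
      ~s | n = False
        ~s = False
  (~p & c) <-> ~((c | ~s)) = True
    ~p & c = False
      ~p = False
    ~((c | ~s)) = False
      c | ~s = True
        ~s = False
Both conjuncts True, so the formula holds.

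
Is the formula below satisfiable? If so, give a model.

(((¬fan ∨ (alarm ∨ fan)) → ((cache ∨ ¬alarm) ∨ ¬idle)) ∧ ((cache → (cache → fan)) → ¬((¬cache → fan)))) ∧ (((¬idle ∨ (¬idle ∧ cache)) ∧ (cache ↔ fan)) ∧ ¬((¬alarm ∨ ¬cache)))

UNSATISFIABLE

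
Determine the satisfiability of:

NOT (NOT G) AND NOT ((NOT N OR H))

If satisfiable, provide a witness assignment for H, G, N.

H = False, G = True, N = True

  NOT (NOT G) = True
    NOT G = False
  NOT ((NOT N OR H)) = True
    NOT N OR H = False
      NOT N = False
Both conjuncts True, so the formula holds.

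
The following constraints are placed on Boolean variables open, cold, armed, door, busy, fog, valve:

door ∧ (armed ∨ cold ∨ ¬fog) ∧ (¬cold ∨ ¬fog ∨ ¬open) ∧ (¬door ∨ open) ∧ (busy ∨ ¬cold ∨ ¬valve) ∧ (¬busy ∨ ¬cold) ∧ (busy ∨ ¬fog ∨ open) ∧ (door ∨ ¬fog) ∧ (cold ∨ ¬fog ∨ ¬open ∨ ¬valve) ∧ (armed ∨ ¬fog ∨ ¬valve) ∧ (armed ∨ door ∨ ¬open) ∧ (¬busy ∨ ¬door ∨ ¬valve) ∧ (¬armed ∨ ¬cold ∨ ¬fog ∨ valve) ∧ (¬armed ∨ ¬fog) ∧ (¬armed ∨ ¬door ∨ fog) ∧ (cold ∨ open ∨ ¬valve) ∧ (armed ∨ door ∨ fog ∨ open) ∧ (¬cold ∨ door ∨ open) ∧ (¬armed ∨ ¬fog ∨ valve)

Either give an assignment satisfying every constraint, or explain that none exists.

Unit clause (door) forces door = True.
In (¬door ∨ open) only open is left, so open = True.
Set cold = False.
Set armed = False.
  then (armed ∨ cold ∨ ¬fog) forces fog = False.
Set busy = True.
  then (¬busy ∨ ¬door ∨ ¬valve) forces valve = False.
All clauses satisfied.

open = True; cold = False; armed = False; door = True; busy = True; fog = False; valve = False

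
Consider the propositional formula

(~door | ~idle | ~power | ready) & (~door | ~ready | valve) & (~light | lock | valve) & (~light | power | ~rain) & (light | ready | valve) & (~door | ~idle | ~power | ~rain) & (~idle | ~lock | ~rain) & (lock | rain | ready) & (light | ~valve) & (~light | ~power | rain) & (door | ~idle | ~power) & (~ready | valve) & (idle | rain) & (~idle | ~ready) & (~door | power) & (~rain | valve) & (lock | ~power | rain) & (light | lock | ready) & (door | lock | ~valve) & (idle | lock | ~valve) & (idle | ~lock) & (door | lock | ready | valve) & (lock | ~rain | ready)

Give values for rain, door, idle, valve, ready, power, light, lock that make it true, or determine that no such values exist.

rain = False; door = False; idle = True; valve = True; ready = False; power = False; light = True; lock = True

Set rain = False.
  then (idle | rain) forces idle = True.
  then (~idle | ~ready) forces ready = False.
  then (lock | rain | ready) forces lock = True.
Try door = True:
  (~door | ~idle | ~power | ready) forces power = False.
  clause (~door | power) is falsified — backtrack.
So door = False.
  then (door | ~idle | ~power) forces power = False.
Set valve = True.
  then (light | ~valve) forces light = True.
All clauses satisfied.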